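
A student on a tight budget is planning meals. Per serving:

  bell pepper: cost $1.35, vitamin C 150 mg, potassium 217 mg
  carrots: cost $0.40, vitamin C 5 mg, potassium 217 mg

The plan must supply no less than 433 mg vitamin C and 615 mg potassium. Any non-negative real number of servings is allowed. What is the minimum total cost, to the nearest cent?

$3.90

A basic optimal solution has at most two foods positive. Try each food alone and each pair with both targets met exactly.
bell pepper only: max(433/150, 615/217) = 2.887 servings → $3.90.
carrots only: max(433/5, 615/217) = 86.6 servings → $34.64.
bell pepper + carrots: intersection lies outside the first quadrant.
The minimum over all feasible corners is $3.90.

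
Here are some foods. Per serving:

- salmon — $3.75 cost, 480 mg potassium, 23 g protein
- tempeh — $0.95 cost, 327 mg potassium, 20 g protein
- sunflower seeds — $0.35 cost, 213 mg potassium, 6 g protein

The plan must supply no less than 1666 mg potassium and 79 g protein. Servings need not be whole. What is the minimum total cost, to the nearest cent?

Minimising a linear cost over {potassium ≥ 1666, protein ≥ 79, servings ≥ 0} — the optimum is at a vertex, using one or two foods.
salmon only: max(1666/480, 79/23) = 3.471 servings → $13.02.
tempeh only: max(1666/327, 79/20) = 5.095 servings → $4.84.
sunflower seeds only: max(1666/213, 79/6) = 13.17 servings → $4.61.
salmon + tempeh with both targets exact would need a negative amount; discard.
salmon + sunflower seeds with both tight: 3.383 servings and 0.1971 servings → $12.76.
tempeh + sunflower seeds with both tight: 2.973 servings and 3.258 servings → $3.96.
The minimum over all feasible corners is $3.96.

$3.96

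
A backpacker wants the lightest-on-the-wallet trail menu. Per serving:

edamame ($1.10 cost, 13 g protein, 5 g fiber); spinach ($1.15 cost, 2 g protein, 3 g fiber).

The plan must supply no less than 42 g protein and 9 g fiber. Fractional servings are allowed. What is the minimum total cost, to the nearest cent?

$3.55

edamame only: max(42/13, 9/5) = 3.231 servings → $3.55.
spinach only: max(42/2, 9/3) = 21 servings → $24.15.
edamame + spinach: the both-tight solution has a negative serving — not a feasible corner.
Cheapest feasible corner: $3.55.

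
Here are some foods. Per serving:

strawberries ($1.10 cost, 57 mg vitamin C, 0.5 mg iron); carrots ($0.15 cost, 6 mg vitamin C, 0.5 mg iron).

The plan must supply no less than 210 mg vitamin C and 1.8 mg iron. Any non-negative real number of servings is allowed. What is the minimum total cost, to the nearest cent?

An LP optimum is at a vertex; with two nutrient constraints at most two foods are used. Check each candidate.
strawberries only: max(210/57, 1.8/0.5) = 3.684 servings → $4.05.
carrots only: max(210/6, 1.8/0.5) = 35 servings → $5.25.
strawberries + carrots: the both-tight solution has a negative serving — not a feasible corner.
So the least-cost plan costs $4.05.

$4.05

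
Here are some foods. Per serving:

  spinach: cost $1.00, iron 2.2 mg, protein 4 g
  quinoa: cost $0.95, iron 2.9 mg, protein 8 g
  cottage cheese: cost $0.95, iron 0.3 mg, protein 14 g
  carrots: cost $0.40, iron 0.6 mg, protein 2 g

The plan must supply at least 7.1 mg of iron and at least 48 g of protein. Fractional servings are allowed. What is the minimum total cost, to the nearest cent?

$4.16

The cheapest plan sits at a corner of the feasible region — with two constraints it uses at most two foods.
spinach only: max(7.1/2.2, 48/4) = 12 servings → $12.00.
quinoa only: max(7.1/2.9, 48/8) = 6 servings → $5.70.
cottage cheese only: max(7.1/0.3, 48/14) = 23.67 servings → $22.48.
carrots only: max(7.1/0.6, 48/2) = 24 servings → $9.60.
spinach + quinoa: intersection lies outside the first quadrant.
spinach + cottage cheese with both tight: 2.872 servings and 2.608 servings → $5.35.
spinach + carrots: intersection lies outside the first quadrant.
quinoa + cottage cheese with both tight: 2.225 servings and 2.157 servings → $4.16.
quinoa + carrots: intersection lies outside the first quadrant.
cottage cheese + carrots with both tight: 1.872 servings and 10.9 servings → $6.14.
So the least-cost plan costs $4.16.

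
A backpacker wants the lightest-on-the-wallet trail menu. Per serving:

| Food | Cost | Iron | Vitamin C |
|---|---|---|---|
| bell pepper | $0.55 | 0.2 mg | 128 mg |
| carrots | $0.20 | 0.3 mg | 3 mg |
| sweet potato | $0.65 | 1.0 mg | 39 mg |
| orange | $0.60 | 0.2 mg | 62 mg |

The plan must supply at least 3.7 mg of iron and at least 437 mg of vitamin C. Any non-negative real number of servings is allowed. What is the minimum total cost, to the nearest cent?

$3.43

Two binding constraints pin down two serving amounts, so the optimal mix uses at most two foods. The candidates are each food alone (scaled to the tighter of iron/vitamin C) and each pair with both constraints tight.
bell pepper only: max(3.7/0.2, 437/128) = 18.5 servings → $10.18.
carrots only: max(3.7/0.3, 437/3) = 145.7 servings → $29.13.
sweet potato only: max(3.7/1.0, 437/39) = 11.21 servings → $7.28.
orange only: max(3.7/0.2, 437/62) = 18.5 servings → $11.10.
bell pepper + carrots with both tight: 3.175 servings and 10.22 servings → $3.79.
bell pepper + sweet potato with both tight: 2.435 servings and 3.213 servings → $3.43.
bell pepper + orange with both targets exact would need a negative amount; discard.
carrots + sweet potato: the both-tight solution has a negative serving — not a feasible corner.
carrots + orange with both tight: 7.889 servings and 6.667 servings → $5.58.
sweet potato + orange with both tight: 2.62 servings and 5.4 servings → $4.94.
Cheapest feasible corner: $3.43.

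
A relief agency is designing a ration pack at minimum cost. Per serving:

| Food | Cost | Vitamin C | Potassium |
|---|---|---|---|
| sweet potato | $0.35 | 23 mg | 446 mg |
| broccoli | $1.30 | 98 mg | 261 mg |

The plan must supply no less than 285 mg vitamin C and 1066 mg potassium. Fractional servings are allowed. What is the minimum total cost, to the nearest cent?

$3.82

sweet potato only: max(285/23, 1066/446) = 12.39 servings → $4.34.
broccoli only: max(285/98, 1066/261) = 4.084 servings → $5.31.
sweet potato + broccoli with both tight: 0.7979 servings and 2.721 servings → $3.82.
So the least-cost plan costs $3.82.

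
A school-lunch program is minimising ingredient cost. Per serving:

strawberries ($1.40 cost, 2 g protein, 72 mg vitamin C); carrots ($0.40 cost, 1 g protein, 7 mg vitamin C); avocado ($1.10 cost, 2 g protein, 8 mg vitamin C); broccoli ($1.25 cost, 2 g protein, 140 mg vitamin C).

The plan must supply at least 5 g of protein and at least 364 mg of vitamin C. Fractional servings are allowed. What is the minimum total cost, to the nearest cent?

An LP optimum is at a vertex; with two nutrient constraints at most two foods are used. Check each candidate.
strawberries only: max(5/2, 364/72) = 5.056 servings → $7.08.
carrots only: max(5/1, 364/7) = 52 servings → $20.80.
avocado only: max(5/2, 364/8) = 45.5 servings → $50.05.
broccoli only: max(5/2, 364/140) = 2.6 servings → $3.25.
strawberries + carrots: intersection lies outside the first quadrant.
strawberries + avocado: the both-tight solution has a negative serving — not a feasible corner.
strawberries + broccoli: intersection lies outside the first quadrant.
carrots + avocado: the both-tight solution has a negative serving — not a feasible corner.
carrots + broccoli with both targets exact would need a negative amount; discard.
avocado + broccoli: intersection lies outside the first quadrant.
Cheapest feasible corner: $3.25.

$3.25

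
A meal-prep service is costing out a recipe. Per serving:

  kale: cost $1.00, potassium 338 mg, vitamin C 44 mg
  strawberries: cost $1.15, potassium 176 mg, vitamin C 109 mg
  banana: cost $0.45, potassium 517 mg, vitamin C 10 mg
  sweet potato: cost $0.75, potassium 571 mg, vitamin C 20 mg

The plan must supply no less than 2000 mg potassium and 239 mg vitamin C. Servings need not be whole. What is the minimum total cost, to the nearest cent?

$3.63

An LP optimum is at a vertex; with two nutrient constraints at most two foods are used. Check each candidate.
kale only: max(2000/338, 239/44) = 5.917 servings → $5.92.
strawberries only: max(2000/176, 239/109) = 11.36 servings → $13.07.
banana only: max(2000/517, 239/10) = 23.9 servings → $10.76.
sweet potato only: max(2000/571, 239/20) = 11.95 servings → $8.96.
kale + strawberries: intersection lies outside the first quadrant.
kale + banana with both tight: 5.347 servings and 0.3727 servings → $5.51.
kale + sweet potato with both tight: 5.253 servings and 0.3931 servings → $5.55.
strawberries + banana with both tight: 1.897 servings and 3.223 servings → $3.63.
strawberries + sweet potato with both tight: 1.643 servings and 2.996 servings → $4.14.
banana + sweet potato with both targets exact would need a negative amount; discard.
The minimum over all feasible corners is $3.63.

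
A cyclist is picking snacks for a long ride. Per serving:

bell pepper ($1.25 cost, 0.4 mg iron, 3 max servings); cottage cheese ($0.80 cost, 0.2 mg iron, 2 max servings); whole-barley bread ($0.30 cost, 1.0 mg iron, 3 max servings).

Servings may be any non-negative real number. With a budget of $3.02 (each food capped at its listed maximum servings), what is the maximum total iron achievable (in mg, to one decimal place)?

Iron per dollar: whole-barley bread 3.333, bell pepper 0.32, cottage cheese 0.25.
Take 3 servings of whole-barley bread: spends $0.90, +3.0 mg iron (running total 3.0 mg).
Take 1.696 servings of bell pepper: spends $2.12, +0.7 mg iron (running total 3.7 mg).
Filling greedily by iron-per-dollar is optimal for one linear limit, giving 3.7 mg.

3.7 mg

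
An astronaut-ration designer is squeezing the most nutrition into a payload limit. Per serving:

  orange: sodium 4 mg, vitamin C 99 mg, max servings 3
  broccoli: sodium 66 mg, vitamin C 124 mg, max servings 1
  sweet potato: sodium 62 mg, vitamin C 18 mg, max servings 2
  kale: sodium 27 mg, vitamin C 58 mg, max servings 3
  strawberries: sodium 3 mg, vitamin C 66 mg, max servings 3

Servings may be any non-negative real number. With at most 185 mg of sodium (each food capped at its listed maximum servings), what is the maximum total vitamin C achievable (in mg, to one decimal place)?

Vitamin C per mg sodium: orange 24.75, strawberries 22, kale 2.148, broccoli 1.879, sweet potato 0.2903.
Take 3 servings of orange: uses 12 mg sodium, +297.0 mg vitamin C (running total 297.0 mg).
Take 3 servings of strawberries: uses 9 mg sodium, +198.0 mg vitamin C (running total 495.0 mg).
Take 3 servings of kale: uses 81 mg sodium, +174.0 mg vitamin C (running total 669.0 mg).
Take 1 serving of broccoli: uses 66 mg sodium, +124.0 mg vitamin C (running total 793.0 mg).
Take 0.2742 servings of sweet potato: uses 17 mg sodium, +4.9 mg vitamin C (running total 797.9 mg).
Filling greedily by vitamin C-per-mg sodium is optimal for one linear limit, giving 797.9 mg.

797.9 mg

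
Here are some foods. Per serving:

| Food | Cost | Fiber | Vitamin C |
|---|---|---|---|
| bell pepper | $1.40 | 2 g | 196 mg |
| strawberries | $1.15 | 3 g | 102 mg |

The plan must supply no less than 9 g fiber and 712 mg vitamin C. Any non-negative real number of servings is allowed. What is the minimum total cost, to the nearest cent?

bell pepper only: max(9/2, 712/196) = 4.5 servings → $6.30.
strawberries only: max(9/3, 712/102) = 6.98 servings → $8.03.
bell pepper + strawberries with both tight: 3.172 servings and 0.8854 servings → $5.46.
The minimum over all feasible corners is $5.46.

$5.46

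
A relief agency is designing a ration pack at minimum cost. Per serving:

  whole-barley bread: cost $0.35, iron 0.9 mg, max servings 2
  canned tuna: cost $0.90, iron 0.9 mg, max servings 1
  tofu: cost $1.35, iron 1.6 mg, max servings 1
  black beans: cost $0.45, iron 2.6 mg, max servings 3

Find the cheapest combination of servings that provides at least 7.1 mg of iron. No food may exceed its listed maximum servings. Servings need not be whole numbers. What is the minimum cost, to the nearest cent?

Cost per mg of iron: black beans $0.1731, whole-barley bread $0.3889, tofu $0.8438, canned tuna $1.0000.
Take 2.731 servings of black beans: +7.1 mg iron for $1.23 (total $1.23, still need 0.0 mg).
Filling from the cheapest source first is optimal under one linear minimum: $1.23.

$1.23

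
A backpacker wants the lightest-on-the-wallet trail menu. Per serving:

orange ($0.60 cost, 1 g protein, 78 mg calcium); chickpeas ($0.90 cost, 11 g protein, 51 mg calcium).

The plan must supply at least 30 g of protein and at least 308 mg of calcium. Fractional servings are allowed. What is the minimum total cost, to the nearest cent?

$3.65

The cheapest plan sits at a corner of the feasible region — with two constraints it uses at most two foods.
orange only: max(30/1, 308/78) = 30 servings → $18.00.
chickpeas only: max(30/11, 308/51) = 6.039 servings → $5.44.
orange + chickpeas with both tight: 2.302 servings and 2.518 servings → $3.65.
So the least-cost plan costs $3.65.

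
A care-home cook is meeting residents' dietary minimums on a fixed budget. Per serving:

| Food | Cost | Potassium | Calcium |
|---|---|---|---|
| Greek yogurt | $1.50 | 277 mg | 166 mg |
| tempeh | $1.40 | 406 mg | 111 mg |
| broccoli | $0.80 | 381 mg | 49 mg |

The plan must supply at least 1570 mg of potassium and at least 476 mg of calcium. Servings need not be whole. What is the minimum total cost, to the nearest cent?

The cheapest plan sits at a corner of the feasible region — with two constraints it uses at most two foods.
Greek yogurt only: max(1570/277, 476/166) = 5.668 servings → $8.50.
tempeh only: max(1570/406, 476/111) = 4.288 servings → $6.00.
broccoli only: max(1570/381, 476/49) = 9.714 servings → $7.77.
Greek yogurt + tempeh with both tight: 0.518 servings and 3.514 servings → $5.70.
Greek yogurt + broccoli with both tight: 2.102 servings and 2.592 servings → $5.23.
tempeh + broccoli with both targets exact would need a negative amount; discard.
So the least-cost plan costs $5.23.

$5.23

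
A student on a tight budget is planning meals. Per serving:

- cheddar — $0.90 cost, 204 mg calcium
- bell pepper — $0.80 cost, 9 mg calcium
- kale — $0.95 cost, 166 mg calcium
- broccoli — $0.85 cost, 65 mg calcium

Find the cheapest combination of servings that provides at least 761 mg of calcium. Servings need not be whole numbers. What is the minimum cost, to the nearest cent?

Cost per mg of calcium: cheddar $0.0044, kale $0.0057, broccoli $0.0131, bell pepper $0.0889.
With no serving limits, use only cheddar: 761 mg / 204 mg = 3.73 servings × $0.90 = $3.36.

$3.36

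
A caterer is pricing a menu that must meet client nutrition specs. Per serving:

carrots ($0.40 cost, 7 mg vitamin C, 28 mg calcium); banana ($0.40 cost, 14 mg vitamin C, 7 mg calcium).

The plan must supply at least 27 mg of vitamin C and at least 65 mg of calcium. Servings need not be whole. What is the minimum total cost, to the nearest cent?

$1.19

Minimising a linear cost over {vitamin C ≥ 27, calcium ≥ 65, servings ≥ 0} — the optimum is at a vertex, using one or two foods.
carrots only: max(27/7, 65/28) = 3.857 servings → $1.54.
banana only: max(27/14, 65/7) = 9.286 servings → $3.71.
carrots + banana with both tight: 2.102 servings and 0.8776 servings → $1.19.
So the least-cost plan costs $1.19.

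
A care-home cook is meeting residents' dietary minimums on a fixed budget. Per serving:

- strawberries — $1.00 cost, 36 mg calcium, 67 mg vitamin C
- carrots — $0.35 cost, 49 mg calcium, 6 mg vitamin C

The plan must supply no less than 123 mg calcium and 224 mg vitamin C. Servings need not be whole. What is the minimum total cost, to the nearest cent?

For a min-cost LP with two ≥-constraints, a basic feasible solution has at most two positive variables.
strawberries only: max(123/36, 224/67) = 3.417 servings → $3.42.
carrots only: max(123/49, 224/6) = 37.33 servings → $13.07.
strawberries + carrots with both tight: 3.338 servings and 0.05771 servings → $3.36.
The minimum over all feasible corners is $3.36.

$3.36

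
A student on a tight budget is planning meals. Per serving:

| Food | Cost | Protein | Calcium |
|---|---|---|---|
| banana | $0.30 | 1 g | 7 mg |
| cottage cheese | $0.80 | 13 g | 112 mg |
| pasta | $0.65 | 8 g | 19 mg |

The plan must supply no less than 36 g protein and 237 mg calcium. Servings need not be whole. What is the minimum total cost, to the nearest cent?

Compare the cost at each extreme point of the feasible region.
banana only: max(36/1, 237/7) = 36 servings → $10.80.
cottage cheese only: max(36/13, 237/112) = 2.769 servings → $2.22.
pasta only: max(36/8, 237/19) = 12.47 servings → $8.11.
banana + cottage cheese: the both-tight solution has a negative serving — not a feasible corner.
banana + pasta with both tight: 32.76 servings and 0.4054 servings → $10.09.
cottage cheese + pasta with both tight: 1.867 servings and 1.465 servings → $2.45.
So the least-cost plan costs $2.22.

$2.22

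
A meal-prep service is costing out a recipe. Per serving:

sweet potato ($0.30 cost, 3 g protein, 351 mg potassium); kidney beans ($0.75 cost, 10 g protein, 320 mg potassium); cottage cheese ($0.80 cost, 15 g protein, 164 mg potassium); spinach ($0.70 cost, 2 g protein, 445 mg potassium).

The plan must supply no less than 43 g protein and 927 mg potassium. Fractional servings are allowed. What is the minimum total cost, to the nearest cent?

A basic optimal solution has at most two foods positive. Try each food alone and each pair with both targets met exactly.
sweet potato only: max(43/3, 927/351) = 14.33 servings → $4.30.
kidney beans only: max(43/10, 927/320) = 4.3 servings → $3.23.
cottage cheese only: max(43/15, 927/164) = 5.652 servings → $4.52.
spinach only: max(43/2, 927/445) = 21.5 servings → $15.05.
sweet potato + kidney beans with both targets exact would need a negative amount; discard.
sweet potato + cottage cheese with both tight: 1.436 servings and 2.58 servings → $2.49.
sweet potato + spinach with both targets exact would need a negative amount; discard.
kidney beans + cottage cheese with both tight: 2.169 servings and 1.421 servings → $2.76.
kidney beans + spinach: the both-tight solution has a negative serving — not a feasible corner.
cottage cheese + spinach with both tight: 2.723 servings and 1.08 servings → $2.93.
So the least-cost plan costs $2.49.

$2.49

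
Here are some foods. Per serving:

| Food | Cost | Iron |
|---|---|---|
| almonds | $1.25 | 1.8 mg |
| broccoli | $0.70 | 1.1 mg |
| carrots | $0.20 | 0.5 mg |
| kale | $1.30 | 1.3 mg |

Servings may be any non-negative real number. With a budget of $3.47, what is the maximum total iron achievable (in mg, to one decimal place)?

8.7 mg

Iron per dollar: carrots 2.5, broccoli 1.571, almonds 1.44, kale 1.
With no serving limits, spend the whole cost allowance on carrots: $3.47 / $0.20 × 0.5 mg = 8.7 mg.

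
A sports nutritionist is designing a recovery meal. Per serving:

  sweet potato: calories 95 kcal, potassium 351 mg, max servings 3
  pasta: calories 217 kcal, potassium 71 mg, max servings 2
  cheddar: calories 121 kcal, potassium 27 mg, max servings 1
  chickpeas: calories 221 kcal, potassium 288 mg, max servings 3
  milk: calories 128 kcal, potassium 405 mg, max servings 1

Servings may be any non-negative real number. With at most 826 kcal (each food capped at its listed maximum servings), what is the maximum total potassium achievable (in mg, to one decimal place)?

Potassium per kcal: sweet potato 3.695, milk 3.164, chickpeas 1.303, pasta 0.3272, cheddar 0.2231.
Take 3 servings of sweet potato: uses 285 kcal, +1053.0 mg potassium (running total 1053.0 mg).
Take 1 serving of milk: uses 128 kcal, +405.0 mg potassium (running total 1458.0 mg).
Take 1.869 servings of chickpeas: uses 413 kcal, +538.2 mg potassium (running total 1996.2 mg).
Filling greedily by potassium-per-kcal is optimal for one linear limit, giving 1996.2 mg.

1996.2 mg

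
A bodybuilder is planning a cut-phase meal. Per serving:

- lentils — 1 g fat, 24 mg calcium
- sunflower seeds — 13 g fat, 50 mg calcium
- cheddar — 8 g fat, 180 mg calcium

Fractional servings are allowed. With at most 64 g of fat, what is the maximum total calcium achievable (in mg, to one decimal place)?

1536.0 mg

Calcium per g fat: lentils 24, cheddar 22.5, sunflower seeds 3.846.
With no serving limits, spend the whole fat allowance on lentils: 64 g / 1 g × 24 mg = 1536.0 mg.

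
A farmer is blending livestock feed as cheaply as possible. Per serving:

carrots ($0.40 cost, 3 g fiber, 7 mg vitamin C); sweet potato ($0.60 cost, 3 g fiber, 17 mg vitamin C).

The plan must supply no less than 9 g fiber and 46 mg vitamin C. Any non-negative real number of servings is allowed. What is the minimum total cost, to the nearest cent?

carrots only: max(9/3, 46/7) = 6.571 servings → $2.63.
sweet potato only: max(9/3, 46/17) = 3 servings → $1.80.
carrots + sweet potato with both tight: 0.5 servings and 2.5 servings → $1.70.
The minimum over all feasible corners is $1.70.

$1.70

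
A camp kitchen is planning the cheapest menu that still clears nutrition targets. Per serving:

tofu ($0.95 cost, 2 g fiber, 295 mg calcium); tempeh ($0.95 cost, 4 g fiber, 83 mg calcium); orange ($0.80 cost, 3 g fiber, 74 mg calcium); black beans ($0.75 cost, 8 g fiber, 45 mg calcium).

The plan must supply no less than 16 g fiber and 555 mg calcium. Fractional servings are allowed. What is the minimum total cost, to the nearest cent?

tofu only: max(16/2, 555/295) = 8 servings → $7.60.
tempeh only: max(16/4, 555/83) = 6.687 servings → $6.35.
orange only: max(16/3, 555/74) = 7.5 servings → $6.00.
black beans only: max(16/8, 555/45) = 12.33 servings → $9.25.
tofu + tempeh with both tight: 0.8797 servings and 3.56 servings → $4.22.
tofu + orange with both tight: 0.6526 servings and 4.898 servings → $4.54.
tofu + black beans with both tight: 1.639 servings and 1.59 servings → $2.75.
tempeh + orange: intersection lies outside the first quadrant.
tempeh + black beans: the both-tight solution has a negative serving — not a feasible corner.
orange + black beans: the both-tight solution has a negative serving — not a feasible corner.
Cheapest feasible corner: $2.75.

$2.75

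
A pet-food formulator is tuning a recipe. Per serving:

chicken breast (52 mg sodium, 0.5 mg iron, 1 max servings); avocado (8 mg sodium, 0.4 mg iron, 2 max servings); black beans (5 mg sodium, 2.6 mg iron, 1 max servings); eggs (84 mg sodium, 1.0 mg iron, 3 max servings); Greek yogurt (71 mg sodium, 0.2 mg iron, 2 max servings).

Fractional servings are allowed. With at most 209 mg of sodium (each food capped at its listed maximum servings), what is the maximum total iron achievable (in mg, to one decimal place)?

Iron per mg sodium: black beans 0.52, avocado 0.05, eggs 0.0119, chicken breast 0.009615, Greek yogurt 0.002817.
Take 1 serving of black beans: uses 5 mg sodium, +2.6 mg iron (running total 2.6 mg).
Take 2 servings of avocado: uses 16 mg sodium, +0.8 mg iron (running total 3.4 mg).
Take 2.238 servings of eggs: uses 188 mg sodium, +2.2 mg iron (running total 5.6 mg).
Greedy by best ratio exhausts the sodium allowance optimally: 5.6 mg.

5.6 mg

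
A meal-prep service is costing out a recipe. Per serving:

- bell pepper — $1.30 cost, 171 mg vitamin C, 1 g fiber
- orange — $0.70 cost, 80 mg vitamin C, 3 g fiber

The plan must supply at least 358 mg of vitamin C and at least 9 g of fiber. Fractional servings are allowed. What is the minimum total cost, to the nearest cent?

Minimising a linear cost over {vitamin C ≥ 358, fiber ≥ 9, servings ≥ 0} — the optimum is at a vertex, using one or two foods.
bell pepper only: max(358/171, 9/1) = 9 servings → $11.70.
orange only: max(358/80, 9/3) = 4.475 servings → $3.13.
bell pepper + orange with both tight: 0.8176 servings and 2.727 servings → $2.97.
Cheapest feasible corner: $2.97.

$2.97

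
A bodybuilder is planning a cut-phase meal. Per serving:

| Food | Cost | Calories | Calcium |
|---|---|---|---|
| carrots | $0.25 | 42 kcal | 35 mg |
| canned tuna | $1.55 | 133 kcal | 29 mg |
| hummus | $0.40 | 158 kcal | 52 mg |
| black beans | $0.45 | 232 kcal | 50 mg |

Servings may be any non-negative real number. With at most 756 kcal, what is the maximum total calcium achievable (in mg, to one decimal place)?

Calcium per kcal: carrots 0.8333, hummus 0.3291, canned tuna 0.218, black beans 0.2155.
With no serving limits, spend the whole calories allowance on carrots: 756 kcal / 42 kcal × 35 mg = 630.0 mg.

630.0 mg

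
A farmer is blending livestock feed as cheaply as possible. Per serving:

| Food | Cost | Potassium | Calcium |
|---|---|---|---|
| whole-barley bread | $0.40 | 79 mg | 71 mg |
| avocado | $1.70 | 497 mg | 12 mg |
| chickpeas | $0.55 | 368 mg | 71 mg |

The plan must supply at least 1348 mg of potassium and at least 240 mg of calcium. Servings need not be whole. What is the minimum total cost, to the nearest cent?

At the optimum either one food covers both requirements or two foods hit both targets exactly; no other combination can be cheaper.
whole-barley bread only: max(1348/79, 240/71) = 17.06 servings → $6.83.
avocado only: max(1348/497, 240/12) = 20 servings → $34.00.
chickpeas only: max(1348/368, 240/71) = 3.663 servings → $2.01.
whole-barley bread + avocado with both tight: 3.003 servings and 2.235 servings → $5.00.
whole-barley bread + chickpeas: the both-tight solution has a negative serving — not a feasible corner.
avocado + chickpeas with both tight: 0.2393 servings and 3.34 servings → $2.24.
So the least-cost plan costs $2.01.

$2.01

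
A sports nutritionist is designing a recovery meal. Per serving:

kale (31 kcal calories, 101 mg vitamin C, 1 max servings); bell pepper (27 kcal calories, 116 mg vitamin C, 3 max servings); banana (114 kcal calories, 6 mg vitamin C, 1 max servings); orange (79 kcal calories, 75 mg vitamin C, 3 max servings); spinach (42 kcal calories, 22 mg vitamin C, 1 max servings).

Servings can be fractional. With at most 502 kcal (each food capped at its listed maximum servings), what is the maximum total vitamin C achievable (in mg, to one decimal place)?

Vitamin C per kcal: bell pepper 4.296, kale 3.258, orange 0.9494, spinach 0.5238, banana 0.05263.
Take 3 servings of bell pepper: uses 81 kcal, +348.0 mg vitamin C (running total 348.0 mg).
Take 1 serving of kale: uses 31 kcal, +101.0 mg vitamin C (running total 449.0 mg).
Take 3 servings of orange: uses 237 kcal, +225.0 mg vitamin C (running total 674.0 mg).
Take 1 serving of spinach: uses 42 kcal, +22.0 mg vitamin C (running total 696.0 mg).
Take 0.9737 servings of banana: uses 111 kcal, +5.8 mg vitamin C (running total 701.8 mg).
Greedy by best ratio exhausts the calories allowance optimally: 701.8 mg.

701.8 mg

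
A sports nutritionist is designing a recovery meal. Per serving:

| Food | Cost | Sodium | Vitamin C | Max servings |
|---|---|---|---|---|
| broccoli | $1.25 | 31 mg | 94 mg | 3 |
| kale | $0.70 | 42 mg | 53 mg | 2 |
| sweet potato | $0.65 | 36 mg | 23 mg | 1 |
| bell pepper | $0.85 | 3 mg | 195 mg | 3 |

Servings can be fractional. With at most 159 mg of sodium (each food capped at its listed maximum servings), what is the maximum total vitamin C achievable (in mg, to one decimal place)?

Vitamin C per mg sodium: bell pepper 65, broccoli 3.032, kale 1.262, sweet potato 0.6389.
Take 3 servings of bell pepper: uses 9 mg sodium, +585.0 mg vitamin C (running total 585.0 mg).
Take 3 servings of broccoli: uses 93 mg sodium, +282.0 mg vitamin C (running total 867.0 mg).
Take 1.357 servings of kale: uses 57 mg sodium, +71.9 mg vitamin C (running total 938.9 mg).
Filling greedily by vitamin C-per-mg sodium is optimal for one linear limit, giving 938.9 mg.

938.9 mg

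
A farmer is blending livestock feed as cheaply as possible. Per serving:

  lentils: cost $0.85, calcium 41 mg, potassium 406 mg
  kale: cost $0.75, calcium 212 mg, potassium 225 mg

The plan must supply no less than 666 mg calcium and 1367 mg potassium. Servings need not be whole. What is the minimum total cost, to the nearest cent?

$3.64

At the optimum either one food covers both requirements or two foods hit both targets exactly; no other combination can be cheaper.
lentils only: max(666/41, 1367/406) = 16.24 servings → $13.81.
kale only: max(666/212, 1367/225) = 6.076 servings → $4.56.
lentils + kale with both tight: 1.821 servings and 2.789 servings → $3.64.
The minimum over all feasible corners is $3.64.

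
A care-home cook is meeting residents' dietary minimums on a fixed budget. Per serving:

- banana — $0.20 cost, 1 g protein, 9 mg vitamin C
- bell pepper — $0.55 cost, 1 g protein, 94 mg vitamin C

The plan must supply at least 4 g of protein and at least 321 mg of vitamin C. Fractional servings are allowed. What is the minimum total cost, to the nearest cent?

$1.97

banana only: max(4/1, 321/9) = 35.67 servings → $7.13.
bell pepper only: max(4/1, 321/94) = 4 servings → $2.20.
banana + bell pepper with both tight: 0.6471 servings and 3.353 servings → $1.97.
The minimum over all feasible corners is $1.97.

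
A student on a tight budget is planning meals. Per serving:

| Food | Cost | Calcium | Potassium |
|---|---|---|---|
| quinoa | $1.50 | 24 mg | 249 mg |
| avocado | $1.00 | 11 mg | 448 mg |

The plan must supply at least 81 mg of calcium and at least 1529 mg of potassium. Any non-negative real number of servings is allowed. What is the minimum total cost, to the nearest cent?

Minimising a linear cost over {calcium ≥ 81, potassium ≥ 1529, servings ≥ 0} — the optimum is at a vertex, using one or two foods.
quinoa only: max(81/24, 1529/249) = 6.141 servings → $9.21.
avocado only: max(81/11, 1529/448) = 7.364 servings → $7.36.
quinoa + avocado with both tight: 2.43 servings and 2.063 servings → $5.71.
So the least-cost plan costs $5.71.

$5.71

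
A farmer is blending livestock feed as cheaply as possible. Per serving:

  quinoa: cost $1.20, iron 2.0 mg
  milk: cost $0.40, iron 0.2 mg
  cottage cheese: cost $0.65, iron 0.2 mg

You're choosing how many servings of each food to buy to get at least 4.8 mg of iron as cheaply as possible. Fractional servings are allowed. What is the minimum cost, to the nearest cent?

Cost per mg of iron: quinoa $0.6000, milk $2.0000, cottage cheese $3.2500.
With no serving limits, use only quinoa: 4.8 mg / 2.0 mg = 2.4 servings × $1.20 = $2.88.

$2.88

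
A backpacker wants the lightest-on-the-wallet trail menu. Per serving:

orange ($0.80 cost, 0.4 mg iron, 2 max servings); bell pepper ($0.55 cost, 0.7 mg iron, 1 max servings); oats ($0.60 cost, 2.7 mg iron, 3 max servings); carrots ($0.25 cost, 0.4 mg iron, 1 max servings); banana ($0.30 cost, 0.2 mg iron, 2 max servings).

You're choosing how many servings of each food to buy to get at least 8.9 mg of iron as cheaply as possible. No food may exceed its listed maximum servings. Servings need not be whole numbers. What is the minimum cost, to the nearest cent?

Cost per mg of iron: oats $0.2222, carrots $0.6250, bell pepper $0.7857, banana $1.5000, orange $2.0000.
Take 3 servings of oats: +8.1 mg iron for $1.80 (total $1.80, still need 0.8 mg).
Take 1 serving of carrots: +0.4 mg iron for $0.25 (total $2.05, still need 0.4 mg).
Take 0.5714 servings of bell pepper: +0.4 mg iron for $0.31 (total $2.36, still need 0.0 mg).
Greedy by cheapest-per-mg is optimal for a single linear constraint, so the minimum cost is $2.36.

$2.36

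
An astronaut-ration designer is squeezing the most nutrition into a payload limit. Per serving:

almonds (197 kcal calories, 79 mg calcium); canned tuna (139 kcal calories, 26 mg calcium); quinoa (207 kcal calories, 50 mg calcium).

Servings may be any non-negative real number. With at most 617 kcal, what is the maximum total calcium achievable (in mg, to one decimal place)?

247.4 mg

Calcium per kcal: almonds 0.401, quinoa 0.2415, canned tuna 0.1871.
With no serving limits, spend the whole calories allowance on almonds: 617 kcal / 197 kcal × 79 mg = 247.4 mg.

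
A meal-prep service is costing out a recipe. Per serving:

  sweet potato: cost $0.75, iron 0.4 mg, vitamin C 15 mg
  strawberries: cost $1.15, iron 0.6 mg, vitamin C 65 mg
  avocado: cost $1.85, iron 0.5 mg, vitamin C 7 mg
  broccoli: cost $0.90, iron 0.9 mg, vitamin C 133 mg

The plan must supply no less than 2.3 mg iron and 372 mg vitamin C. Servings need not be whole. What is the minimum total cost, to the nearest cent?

At the optimum either one food covers both requirements or two foods hit both targets exactly; no other combination can be cheaper.
sweet potato only: max(2.3/0.4, 372/15) = 24.8 servings → $18.60.
strawberries only: max(2.3/0.6, 372/65) = 5.723 servings → $6.58.
avocado only: max(2.3/0.5, 372/7) = 53.14 servings → $98.31.
broccoli only: max(2.3/0.9, 372/133) = 2.797 servings → $2.52.
sweet potato + strawberries: the both-tight solution has a negative serving — not a feasible corner.
sweet potato + avocado with both targets exact would need a negative amount; discard.
sweet potato + broccoli: the both-tight solution has a negative serving — not a feasible corner.
strawberries + avocado: intersection lies outside the first quadrant.
strawberries + broccoli with both targets exact would need a negative amount; discard.
avocado + broccoli with both targets exact would need a negative amount; discard.
So the least-cost plan costs $2.52.

$2.52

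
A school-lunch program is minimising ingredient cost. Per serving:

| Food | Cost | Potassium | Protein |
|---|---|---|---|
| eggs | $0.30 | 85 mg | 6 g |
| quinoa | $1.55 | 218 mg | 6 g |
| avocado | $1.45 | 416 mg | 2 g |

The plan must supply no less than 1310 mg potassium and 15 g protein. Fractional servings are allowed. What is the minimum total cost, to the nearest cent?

With two linear requirements the optimum uses one or two foods; enumerate the corners.
eggs only: max(1310/85, 15/6) = 15.41 servings → $4.62.
quinoa only: max(1310/218, 15/6) = 6.009 servings → $9.31.
avocado only: max(1310/416, 15/2) = 7.5 servings → $10.88.
eggs + quinoa with both targets exact would need a negative amount; discard.
eggs + avocado with both tight: 1.556 servings and 2.831 servings → $4.57.
quinoa + avocado with both tight: 1.757 servings and 2.228 servings → $5.95.
So the least-cost plan costs $4.57.

$4.57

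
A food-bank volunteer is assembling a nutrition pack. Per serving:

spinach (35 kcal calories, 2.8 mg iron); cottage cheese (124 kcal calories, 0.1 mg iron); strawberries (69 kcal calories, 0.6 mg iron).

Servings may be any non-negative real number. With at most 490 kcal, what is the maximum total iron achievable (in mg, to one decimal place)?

Iron per kcal: spinach 0.08, strawberries 0.008696, cottage cheese 0.0008065.
With no serving limits, spend the whole calories allowance on spinach: 490 kcal / 35 kcal × 2.8 mg = 39.2 mg.

39.2 mg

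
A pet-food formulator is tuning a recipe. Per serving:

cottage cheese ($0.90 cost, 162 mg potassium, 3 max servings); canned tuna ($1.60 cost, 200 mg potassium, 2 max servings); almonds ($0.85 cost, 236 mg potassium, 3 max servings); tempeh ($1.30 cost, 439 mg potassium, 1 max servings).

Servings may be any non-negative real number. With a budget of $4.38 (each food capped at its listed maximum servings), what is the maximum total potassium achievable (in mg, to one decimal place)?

Potassium per dollar: tempeh 337.7, almonds 277.6, cottage cheese 180, canned tuna 125.
Take 1 serving of tempeh: spends $1.30, +439.0 mg potassium (running total 439.0 mg).
Take 3 servings of almonds: spends $2.55, +708.0 mg potassium (running total 1147.0 mg).
Take 0.5889 servings of cottage cheese: spends $0.53, +95.4 mg potassium (running total 1242.4 mg).
Filling greedily by potassium-per-dollar is optimal for one linear limit, giving 1242.4 mg.

1242.4 mg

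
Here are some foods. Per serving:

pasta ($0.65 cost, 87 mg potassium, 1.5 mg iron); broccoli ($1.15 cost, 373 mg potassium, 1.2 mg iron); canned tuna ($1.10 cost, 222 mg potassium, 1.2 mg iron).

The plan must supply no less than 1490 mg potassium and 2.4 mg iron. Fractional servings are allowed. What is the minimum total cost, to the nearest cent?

$4.59

An LP optimum is at a vertex; with two nutrient constraints at most two foods are used. Check each candidate.
pasta only: max(1490/87, 2.4/1.5) = 17.13 servings → $11.13.
broccoli only: max(1490/373, 2.4/1.2) = 3.995 servings → $4.59.
canned tuna only: max(1490/222, 2.4/1.2) = 6.712 servings → $7.38.
pasta + broccoli: the both-tight solution has a negative serving — not a feasible corner.
pasta + canned tuna with both targets exact would need a negative amount; discard.
broccoli + canned tuna: intersection lies outside the first quadrant.
The minimum over all feasible corners is $4.59.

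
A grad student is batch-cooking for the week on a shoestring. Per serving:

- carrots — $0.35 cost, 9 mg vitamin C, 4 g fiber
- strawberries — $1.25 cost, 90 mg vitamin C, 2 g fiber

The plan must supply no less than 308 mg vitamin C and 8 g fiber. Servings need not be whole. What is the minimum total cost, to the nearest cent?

$4.35

The cheapest plan sits at a corner of the feasible region — with two constraints it uses at most two foods.
carrots only: max(308/9, 8/4) = 34.22 servings → $11.98.
strawberries only: max(308/90, 8/2) = 4 servings → $5.00.
carrots + strawberries with both tight: 0.3041 servings and 3.392 servings → $4.35.
So the least-cost plan costs $4.35.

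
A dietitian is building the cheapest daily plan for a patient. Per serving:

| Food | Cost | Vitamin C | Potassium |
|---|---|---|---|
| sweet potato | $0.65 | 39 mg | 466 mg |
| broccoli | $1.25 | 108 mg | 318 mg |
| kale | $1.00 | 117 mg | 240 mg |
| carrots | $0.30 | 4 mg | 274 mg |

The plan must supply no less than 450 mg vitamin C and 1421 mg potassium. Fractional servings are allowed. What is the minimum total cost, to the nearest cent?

sweet potato only: max(450/39, 1421/466) = 11.54 servings → $7.50.
broccoli only: max(450/108, 1421/318) = 4.469 servings → $5.59.
kale only: max(450/117, 1421/240) = 5.921 servings → $5.92.
carrots only: max(450/4, 1421/274) = 112.5 servings → $33.75.
sweet potato + broccoli with both tight: 0.2734 servings and 4.068 servings → $5.26.
sweet potato + kale with both tight: 1.29 servings and 3.416 servings → $4.25.
sweet potato + carrots: the both-tight solution has a negative serving — not a feasible corner.
broccoli + kale: the both-tight solution has a negative serving — not a feasible corner.
broccoli + carrots with both tight: 4.153 servings and 0.3661 servings → $5.30.
kale + carrots with both tight: 3.782 servings and 1.873 servings → $4.34.
So the least-cost plan costs $4.25.

$4.25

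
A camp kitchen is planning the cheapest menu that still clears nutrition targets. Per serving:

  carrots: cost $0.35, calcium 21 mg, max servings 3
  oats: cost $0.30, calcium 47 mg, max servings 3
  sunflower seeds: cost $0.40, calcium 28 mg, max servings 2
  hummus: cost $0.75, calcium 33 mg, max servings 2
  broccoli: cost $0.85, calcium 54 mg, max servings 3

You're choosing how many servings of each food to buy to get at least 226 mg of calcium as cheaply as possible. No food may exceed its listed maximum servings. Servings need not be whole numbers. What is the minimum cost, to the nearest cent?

Cost per mg of calcium: oats $0.0064, sunflower seeds $0.0143, broccoli $0.0157, carrots $0.0167, hummus $0.0227.
Take 3 servings of oats: +141.0 mg calcium for $0.90 (total $0.90, still need 85.0 mg).
Take 2 servings of sunflower seeds: +56.0 mg calcium for $0.80 (total $1.70, still need 29.0 mg).
Take 0.537 servings of broccoli: +29.0 mg calcium for $0.46 (total $2.16, still need 0.0 mg).
Filling from the cheapest source first is optimal under one linear minimum: $2.16.

$2.16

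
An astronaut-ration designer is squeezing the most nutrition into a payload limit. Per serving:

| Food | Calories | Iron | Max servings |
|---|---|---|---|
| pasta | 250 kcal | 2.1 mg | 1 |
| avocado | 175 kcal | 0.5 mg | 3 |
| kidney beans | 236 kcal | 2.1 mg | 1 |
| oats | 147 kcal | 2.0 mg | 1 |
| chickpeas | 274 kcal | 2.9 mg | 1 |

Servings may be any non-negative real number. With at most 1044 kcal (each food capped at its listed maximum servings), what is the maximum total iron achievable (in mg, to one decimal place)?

Iron per kcal: oats 0.01361, chickpeas 0.01058, kidney beans 0.008898, pasta 0.0084, avocado 0.002857.
Take 1 serving of oats: uses 147 kcal, +2.0 mg iron (running total 2.0 mg).
Take 1 serving of chickpeas: uses 274 kcal, +2.9 mg iron (running total 4.9 mg).
Take 1 serving of kidney beans: uses 236 kcal, +2.1 mg iron (running total 7.0 mg).
Take 1 serving of pasta: uses 250 kcal, +2.1 mg iron (running total 9.1 mg).
Take 0.7829 servings of avocado: uses 137 kcal, +0.4 mg iron (running total 9.5 mg).
Filling greedily by iron-per-kcal is optimal for one linear limit, giving 9.5 mg.

9.5 mg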